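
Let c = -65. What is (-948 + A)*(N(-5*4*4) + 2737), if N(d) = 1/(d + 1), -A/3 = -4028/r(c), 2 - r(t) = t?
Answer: -11120729904/5293 ≈ -2.1010e+6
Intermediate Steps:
r(t) = 2 - t
A = 12084/67 (A = -(-12084)/(2 - 1*(-65)) = -(-12084)/(2 + 65) = -(-12084)/67 = -3*(-4028/67) = 12084/67 ≈ 180.36)
N(d) = 1/(1 + d)
(-948 + A)*(N(-5*4*4) + 2737) = (-948 + 12084/67)*(1/(1 - 5*4*4) + 2737) = -51432*(1/(1 - 20*4) + 2737)/67 = -51432*(1/(1 - 80) + 2737)/67 = -51432*(1/(-79) + 2737)/67 = -51432*(-1/79 + 2737)/67 = -51432/67*216222/79 = -11120729904/5293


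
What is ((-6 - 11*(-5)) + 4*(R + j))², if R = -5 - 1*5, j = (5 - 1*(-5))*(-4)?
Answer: 22801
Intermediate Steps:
j = -40 (j = (5 + 5)*(-4) = 10*(-4) = -40)
R = -10 (R = -5 - 5 = -10)
((-6 - 11*(-5)) + 4*(R + j))² = ((-6 - 11*(-5)) + 4*(-10 - 40))² = ((-6 + 55) + 4*(-50))² = (49 - 200)² = (-151)² = 22801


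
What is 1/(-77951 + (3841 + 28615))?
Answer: -1/45495 ≈ -2.1980e-5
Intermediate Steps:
1/(-77951 + (3841 + 28615)) = 1/(-77951 + 32456) = 1/(-45495) = -1/45495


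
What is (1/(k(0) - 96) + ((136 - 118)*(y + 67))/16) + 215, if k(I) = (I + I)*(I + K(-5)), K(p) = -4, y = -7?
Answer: 27119/96 ≈ 282.49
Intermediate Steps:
k(I) = 2*I*(-4 + I) (k(I) = (I + I)*(I - 4) = (2*I)*(-4 + I) = 2*I*(-4 + I))
(1/(k(0) - 96) + ((136 - 118)*(y + 67))/16) + 215 = (1/(2*0*(-4 + 0) - 96) + ((136 - 118)*(-7 + 67))/16) + 215 = (1/(2*0*(-4) - 96) + (18*60)*(1/16)) + 215 = (1/(0 - 96) + 1080*(1/16)) + 215 = (1/(-96) + 135/2) + 215 = (-1/96 + 135/2) + 215 = 6479/96 + 215 = 27119/96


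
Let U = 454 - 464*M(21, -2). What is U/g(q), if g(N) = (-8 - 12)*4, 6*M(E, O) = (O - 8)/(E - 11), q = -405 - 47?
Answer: -797/120 ≈ -6.6417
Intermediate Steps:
q = -452
M(E, O) = (-8 + O)/(6*(-11 + E)) (M(E, O) = ((O - 8)/(E - 11))/6 = ((-8 + O)/(-11 + E))/6 = (-8 + O)/(6*(-11 + E)))
g(N) = -80 (g(N) = -20*4 = -80)
U = 1594/3 (U = 454 - 232*(-8 - 2)/(3*(-11 + 21)) = 454 - 232*(-10)/(3*10) = 454 - 464*(-⅙) = 454 + 232/3 = 1594/3 ≈ 531.33)
U/g(q) = (1594/3)/(-80) = (1594/3)*(-1/80) = -797/120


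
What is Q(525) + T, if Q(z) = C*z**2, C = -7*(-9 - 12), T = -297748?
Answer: 40219127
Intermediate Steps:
C = 147 (C = -7*(-21) = 147)
Q(z) = 147*z**2
Q(525) + T = 147*525**2 - 297748 = 147*275625 - 297748 = 40516875 - 297748 = 40219127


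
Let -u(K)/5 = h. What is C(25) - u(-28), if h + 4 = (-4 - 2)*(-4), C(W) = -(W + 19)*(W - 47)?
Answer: 1068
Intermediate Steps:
C(W) = -(-47 + W)*(19 + W) (C(W) = -(19 + W)*(-47 + W) = -(-47 + W)*(19 + W))
h = 20 (h = -4 + (-4 - 2)*(-4) = -4 - 6*(-4) = -4 + 24 = 20)
u(K) = -100 (u(K) = -5*20 = -100)
C(25) - u(-28) = (893 - 1*25² + 28*25) - 1*(-100) = (893 - 1*625 + 700) + 100 = (893 - 625 + 700) + 100 = 968 + 100 = 1068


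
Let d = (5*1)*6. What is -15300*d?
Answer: -459000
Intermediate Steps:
d = 30 (d = 5*6 = 30)
-15300*d = -15300*30 = -459000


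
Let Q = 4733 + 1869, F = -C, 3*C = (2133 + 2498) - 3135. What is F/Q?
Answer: -748/9903 ≈ -0.075533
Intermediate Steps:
C = 1496/3 (C = ((2133 + 2498) - 3135)/3 = (4631 - 3135)/3 = (1/3)*1496 = 1496/3 ≈ 498.67)
F = -1496/3 (F = -1*1496/3 = -1496/3 ≈ -498.67)
Q = 6602
F/Q = -1496/3/6602 = -1496/3*1/6602 = -748/9903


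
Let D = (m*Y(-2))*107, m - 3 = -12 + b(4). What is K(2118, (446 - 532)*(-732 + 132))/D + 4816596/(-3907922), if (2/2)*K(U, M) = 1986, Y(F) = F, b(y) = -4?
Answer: -1409659245/2717959751 ≈ -0.51865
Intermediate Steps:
m = -13 (m = 3 + (-12 - 4) = 3 - 16 = -13)
K(U, M) = 1986
D = 2782 (D = -13*(-2)*107 = 26*107 = 2782)
K(2118, (446 - 532)*(-732 + 132))/D + 4816596/(-3907922) = 1986/2782 + 4816596/(-3907922) = 1986*(1/2782) + 4816596*(-1/3907922) = 993/1391 - 2408298/1953961 = -1409659245/2717959751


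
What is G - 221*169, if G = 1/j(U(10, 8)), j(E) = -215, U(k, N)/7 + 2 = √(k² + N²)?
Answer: -8030036/215 ≈ -37349.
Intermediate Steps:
U(k, N) = -14 + 7*√(N² + k²) (U(k, N) = -14 + 7*√(k² + N²) = -14 + 7*√(N² + k²))
G = -1/215 (G = 1/(-215) = -1/215 ≈ -0.0046512)
G - 221*169 = -1/215 - 221*169 = -1/215 - 37349 = -8030036/215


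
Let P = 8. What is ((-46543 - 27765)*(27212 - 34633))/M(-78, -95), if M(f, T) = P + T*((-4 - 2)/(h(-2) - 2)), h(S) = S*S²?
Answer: -551439668/49 ≈ -1.1254e+7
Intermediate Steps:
h(S) = S³
M(f, T) = 8 + 3*T/5 (M(f, T) = 8 + T*((-4 - 2)/((-2)³ - 2)) = 8 + T*(-6/(-8 - 2)) = 8 + T*(-6/(-10)) = 8 + T*(-6*(-⅒)) = 8 + T*(⅗) = 8 + 3*T/5)
((-46543 - 27765)*(27212 - 34633))/M(-78, -95) = ((-46543 - 27765)*(27212 - 34633))/(8 + (⅗)*(-95)) = (-74308*(-7421))/(8 - 57) = 551439668/(-49) = 551439668*(-1/49) = -551439668/49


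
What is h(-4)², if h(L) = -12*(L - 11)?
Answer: 32400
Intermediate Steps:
h(L) = 132 - 12*L (h(L) = -12*(-11 + L) = 132 - 12*L)
h(-4)² = (132 - 12*(-4))² = (132 + 48)² = 180² = 32400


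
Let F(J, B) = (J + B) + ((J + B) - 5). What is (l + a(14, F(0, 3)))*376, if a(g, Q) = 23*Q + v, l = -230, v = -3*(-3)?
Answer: -74448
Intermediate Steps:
v = 9
F(J, B) = -5 + 2*B + 2*J (F(J, B) = (B + J) + ((B + J) - 5) = (B + J) + (-5 + B + J) = -5 + 2*B + 2*J)
a(g, Q) = 9 + 23*Q (a(g, Q) = 23*Q + 9 = 9 + 23*Q)
(l + a(14, F(0, 3)))*376 = (-230 + (9 + 23*(-5 + 2*3 + 2*0)))*376 = (-230 + (9 + 23*(-5 + 6 + 0)))*376 = (-230 + (9 + 23*1))*376 = (-230 + (9 + 23))*376 = (-230 + 32)*376 = -198*376 = -74448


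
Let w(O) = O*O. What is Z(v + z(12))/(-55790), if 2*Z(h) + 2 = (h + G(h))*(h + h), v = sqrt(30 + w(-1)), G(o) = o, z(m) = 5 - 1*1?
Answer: -93/55790 - 8*sqrt(31)/27895 ≈ -0.0032637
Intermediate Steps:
z(m) = 4 (z(m) = 5 - 1 = 4)
w(O) = O**2
v = sqrt(31) (v = sqrt(30 + (-1)**2) = sqrt(30 + 1) = sqrt(31) ≈ 5.5678)
Z(h) = -1 + 2*h**2 (Z(h) = -1 + ((h + h)*(h + h))/2 = -1 + ((2*h)*(2*h))/2 = -1 + (4*h**2)/2 = -1 + 2*h**2)
Z(v + z(12))/(-55790) = (-1 + 2*(sqrt(31) + 4)**2)/(-55790) = (-1 + 2*(4 + sqrt(31))**2)*(-1/55790) = 1/55790 - (4 + sqrt(31))**2/27895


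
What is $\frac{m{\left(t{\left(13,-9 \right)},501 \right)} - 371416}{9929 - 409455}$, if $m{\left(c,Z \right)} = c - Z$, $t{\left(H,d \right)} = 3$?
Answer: $\frac{185957}{199763} \approx 0.93089$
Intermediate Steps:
$\frac{m{\left(t{\left(13,-9 \right)},501 \right)} - 371416}{9929 - 409455} = \frac{\left(3 - 501\right) - 371416}{9929 - 409455} = \frac{\left(3 - 501\right) - 371416}{-399526} = \left(-498 - 371416\right) \left(- \frac{1}{399526}\right) = \left(-371914\right) \left(- \frac{1}{399526}\right) = \frac{185957}{199763}$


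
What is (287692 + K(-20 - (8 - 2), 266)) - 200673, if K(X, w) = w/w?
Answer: 87020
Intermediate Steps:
K(X, w) = 1
(287692 + K(-20 - (8 - 2), 266)) - 200673 = (287692 + 1) - 200673 = 287693 - 200673 = 87020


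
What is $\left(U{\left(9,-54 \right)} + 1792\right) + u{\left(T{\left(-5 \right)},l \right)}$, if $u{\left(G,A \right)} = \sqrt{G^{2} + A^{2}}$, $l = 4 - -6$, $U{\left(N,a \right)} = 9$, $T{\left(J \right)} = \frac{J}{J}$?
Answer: $1801 + \sqrt{101} \approx 1811.1$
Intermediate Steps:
$T{\left(J \right)} = 1$
$l = 10$ ($l = 4 + 6 = 10$)
$u{\left(G,A \right)} = \sqrt{A^{2} + G^{2}}$
$\left(U{\left(9,-54 \right)} + 1792\right) + u{\left(T{\left(-5 \right)},l \right)} = \left(9 + 1792\right) + \sqrt{10^{2} + 1^{2}} = 1801 + \sqrt{100 + 1} = 1801 + \sqrt{101}$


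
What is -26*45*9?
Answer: -10530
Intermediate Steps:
-26*45*9 = -1170*9 = -10530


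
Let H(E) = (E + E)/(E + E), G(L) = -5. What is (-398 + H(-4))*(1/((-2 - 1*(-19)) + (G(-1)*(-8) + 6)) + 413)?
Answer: -10329940/63 ≈ -1.6397e+5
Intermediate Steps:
H(E) = 1 (H(E) = (2*E)/((2*E)) = (2*E)*(1/(2*E)) = 1)
(-398 + H(-4))*(1/((-2 - 1*(-19)) + (G(-1)*(-8) + 6)) + 413) = (-398 + 1)*(1/((-2 - 1*(-19)) + (-5*(-8) + 6)) + 413) = -397*(1/((-2 + 19) + (40 + 6)) + 413) = -397*(1/(17 + 46) + 413) = -397*(1/63 + 413) = -397*26020/63 = -10329940/63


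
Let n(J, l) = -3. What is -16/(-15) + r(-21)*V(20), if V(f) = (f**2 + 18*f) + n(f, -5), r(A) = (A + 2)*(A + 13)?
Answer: 1725976/15 ≈ 1.1507e+5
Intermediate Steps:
r(A) = (2 + A)*(13 + A)
V(f) = -3 + f**2 + 18*f (V(f) = (f**2 + 18*f) - 3 = -3 + f**2 + 18*f)
-16/(-15) + r(-21)*V(20) = -16/(-15) + (26 + (-21)**2 + 15*(-21))*(-3 + 20**2 + 18*20) = -1/15*(-16) + (26 + 441 - 315)*(-3 + 400 + 360) = 16/15 + 152*757 = 16/15 + 115064 = 1725976/15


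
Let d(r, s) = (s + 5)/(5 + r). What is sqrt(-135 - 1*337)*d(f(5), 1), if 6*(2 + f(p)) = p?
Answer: 72*I*sqrt(118)/23 ≈ 34.005*I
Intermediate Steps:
f(p) = -2 + p/6
d(r, s) = (5 + s)/(5 + r)
sqrt(-135 - 1*337)*d(f(5), 1) = sqrt(-135 - 1*337)*((5 + 1)/(5 + (-2 + (1/6)*5))) = sqrt(-135 - 337)*(6/(5 + (-2 + 5/6))) = sqrt(-472)*(6/(5 - 7/6)) = (2*I*sqrt(118))*(6/(23/6)) = (2*I*sqrt(118))*((6/23)*6) = (2*I*sqrt(118))*(36/23) = 72*I*sqrt(118)/23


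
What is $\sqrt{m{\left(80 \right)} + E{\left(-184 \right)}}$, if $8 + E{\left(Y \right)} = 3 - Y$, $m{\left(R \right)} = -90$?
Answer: $\sqrt{89} \approx 9.434$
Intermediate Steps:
$E{\left(Y \right)} = -5 - Y$ ($E{\left(Y \right)} = -8 - \left(-3 + Y\right) = -5 - Y$)
$\sqrt{m{\left(80 \right)} + E{\left(-184 \right)}} = \sqrt{-90 - -179} = \sqrt{-90 + \left(-5 + 184\right)} = \sqrt{-90 + 179} = \sqrt{89}$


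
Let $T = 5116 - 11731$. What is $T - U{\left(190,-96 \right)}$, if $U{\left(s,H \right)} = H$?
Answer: $-6519$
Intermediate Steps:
$T = -6615$
$T - U{\left(190,-96 \right)} = -6615 - -96 = -6615 + 96 = -6519$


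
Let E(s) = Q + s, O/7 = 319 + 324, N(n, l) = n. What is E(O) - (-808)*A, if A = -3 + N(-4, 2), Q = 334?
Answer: -821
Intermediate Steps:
A = -7 (A = -3 - 4 = -7)
O = 4501 (O = 7*(319 + 324) = 7*643 = 4501)
E(s) = 334 + s
E(O) - (-808)*A = (334 + 4501) - (-808)*(-7) = 4835 - 1*5656 = 4835 - 5656 = -821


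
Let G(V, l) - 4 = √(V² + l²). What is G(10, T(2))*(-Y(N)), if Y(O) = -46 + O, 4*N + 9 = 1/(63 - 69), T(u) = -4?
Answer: 1159/6 + 1159*√29/12 ≈ 713.28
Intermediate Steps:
N = -55/24 (N = -9/4 + 1/(4*(63 - 69)) = -9/4 + (¼)/(-6) = -9/4 + (¼)*(-⅙) = -9/4 - 1/24 = -55/24 ≈ -2.2917)
G(V, l) = 4 + √(V² + l²)
G(10, T(2))*(-Y(N)) = (4 + √(10² + (-4)²))*(-(-46 - 55/24)) = (4 + √(100 + 16))*(-1*(-1159/24)) = (4 + √116)*(1159/24) = (4 + 2*√29)*(1159/24) = 1159/6 + 1159*√29/12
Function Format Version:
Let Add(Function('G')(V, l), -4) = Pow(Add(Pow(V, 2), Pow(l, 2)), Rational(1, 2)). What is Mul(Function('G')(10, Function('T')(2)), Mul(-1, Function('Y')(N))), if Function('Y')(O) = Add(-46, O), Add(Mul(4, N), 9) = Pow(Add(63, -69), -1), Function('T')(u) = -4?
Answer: Add(Rational(1159, 6), Mul(Rational(1159, 12), Pow(29, Rational(1, 2)))) ≈ 713.28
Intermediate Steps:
N = Rational(-55, 24) (N = Add(Rational(-9, 4), Mul(Rational(1, 4), Pow(Add(63, -69), -1))) = Add(Rational(-9, 4), Mul(Rational(1, 4), Pow(-6, -1))) = Add(Rational(-9, 4), Mul(Rational(1, 4), Rational(-1, 6))) = Add(Rational(-9, 4), Rational(-1, 24)) = Rational(-55, 24) ≈ -2.2917)
Function('G')(V, l) = Add(4, Pow(Add(Pow(V, 2), Pow(l, 2)), Rational(1, 2)))
Mul(Function('G')(10, Function('T')(2)), Mul(-1, Function('Y')(N))) = Mul(Add(4, Pow(Add(Pow(10, 2), Pow(-4, 2)), Rational(1, 2))), Mul(-1, Add(-46, Rational(-55, 24)))) = Mul(Add(4, Pow(Add(100, 16), Rational(1, 2))), Mul(-1, Rational(-1159, 24))) = Mul(Add(4, Pow(116, Rational(1, 2))), Rational(1159, 24)) = Mul(Add(4, Mul(2, Pow(29, Rational(1, 2)))), Rational(1159, 24)) = Add(Rational(1159, 6), Mul(Rational(1159, 12), Pow(29, Rational(1, 2))))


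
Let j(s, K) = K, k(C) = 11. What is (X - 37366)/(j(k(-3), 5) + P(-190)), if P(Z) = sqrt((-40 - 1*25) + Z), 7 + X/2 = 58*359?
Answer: 533/7 - 533*I*sqrt(255)/35 ≈ 76.143 - 243.18*I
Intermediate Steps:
X = 41630 (X = -14 + 2*(58*359) = -14 + 2*20822 = -14 + 41644 = 41630)
P(Z) = sqrt(-65 + Z) (P(Z) = sqrt((-40 - 25) + Z) = sqrt(-65 + Z))
(X - 37366)/(j(k(-3), 5) + P(-190)) = (41630 - 37366)/(5 + sqrt(-65 - 190)) = 4264/(5 + sqrt(-255)) = 4264/(5 + I*sqrt(255))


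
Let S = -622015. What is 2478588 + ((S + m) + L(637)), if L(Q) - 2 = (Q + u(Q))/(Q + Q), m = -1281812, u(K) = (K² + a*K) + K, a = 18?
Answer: 1150183/2 ≈ 5.7509e+5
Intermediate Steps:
u(K) = K² + 19*K (u(K) = (K² + 18*K) + K = K² + 19*K)
L(Q) = 2 + (Q + Q*(19 + Q))/(2*Q) (L(Q) = 2 + (Q + Q*(19 + Q))/(Q + Q) = 2 + (Q + Q*(19 + Q))/((2*Q)) = 2 + (Q + Q*(19 + Q))*(1/(2*Q)) = 2 + (Q + Q*(19 + Q))/(2*Q))
2478588 + ((S + m) + L(637)) = 2478588 + ((-622015 - 1281812) + (12 + (½)*637)) = 2478588 + (-1903827 + (12 + 637/2)) = 2478588 + (-1903827 + 661/2) = 2478588 - 3806993/2 = 1150183/2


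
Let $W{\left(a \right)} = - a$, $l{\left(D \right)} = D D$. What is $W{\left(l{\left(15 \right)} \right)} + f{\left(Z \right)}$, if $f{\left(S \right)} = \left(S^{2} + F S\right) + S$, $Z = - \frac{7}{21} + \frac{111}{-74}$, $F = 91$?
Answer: $- \frac{14051}{36} \approx -390.31$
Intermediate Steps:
$l{\left(D \right)} = D^{2}$
$Z = - \frac{11}{6}$ ($Z = \left(-7\right) \frac{1}{21} + 111 \left(- \frac{1}{74}\right) = - \frac{1}{3} - \frac{3}{2} = - \frac{11}{6} \approx -1.8333$)
$f{\left(S \right)} = S^{2} + 92 S$ ($f{\left(S \right)} = \left(S^{2} + 91 S\right) + S = S^{2} + 92 S$)
$W{\left(l{\left(15 \right)} \right)} + f{\left(Z \right)} = - 15^{2} - \frac{11 \left(92 - \frac{11}{6}\right)}{6} = \left(-1\right) 225 - \frac{5951}{36} = -225 - \frac{5951}{36} = - \frac{14051}{36}$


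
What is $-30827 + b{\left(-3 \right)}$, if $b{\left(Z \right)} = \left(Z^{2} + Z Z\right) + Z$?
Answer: $-30812$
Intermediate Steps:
$b{\left(Z \right)} = Z + 2 Z^{2}$ ($b{\left(Z \right)} = \left(Z^{2} + Z^{2}\right) + Z = 2 Z^{2} + Z = Z + 2 Z^{2}$)
$-30827 + b{\left(-3 \right)} = -30827 - 3 \left(1 + 2 \left(-3\right)\right) = -30827 - 3 \left(1 - 6\right) = -30827 - -15 = -30827 + 15 = -30812$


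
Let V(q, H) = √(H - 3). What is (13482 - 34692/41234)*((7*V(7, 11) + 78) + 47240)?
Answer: 13151614509264/20617 + 3891174672*√2/20617 ≈ 6.3817e+8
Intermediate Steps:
V(q, H) = √(-3 + H)
(13482 - 34692/41234)*((7*V(7, 11) + 78) + 47240) = (13482 - 34692/41234)*((7*√(-3 + 11) + 78) + 47240) = (13482 - 34692*1/41234)*((7*√8 + 78) + 47240) = (13482 - 17346/20617)*((7*(2*√2) + 78) + 47240) = 277941048*((14*√2 + 78) + 47240)/20617 = 277941048*((78 + 14*√2) + 47240)/20617 = 277941048*(47318 + 14*√2)/20617 = 13151614509264/20617 + 3891174672*√2/20617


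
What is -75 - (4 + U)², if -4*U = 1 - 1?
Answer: -91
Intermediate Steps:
U = 0 (U = -(1 - 1)/4 = -¼*0 = 0)
-75 - (4 + U)² = -75 - (4 + 0)² = -75 - 1*4² = -75 - 1*16 = -75 - 16 = -91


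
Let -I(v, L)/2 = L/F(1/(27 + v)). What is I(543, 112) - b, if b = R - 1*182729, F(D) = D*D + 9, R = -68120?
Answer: 733435034149/2924101 ≈ 2.5082e+5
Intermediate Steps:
F(D) = 9 + D**2 (F(D) = D**2 + 9 = 9 + D**2)
I(v, L) = -2*L/(9 + (27 + v)**(-2)) (I(v, L) = -2*L/(9 + (1/(27 + v))**2) = -2*L/(9 + (27 + v)**(-2)))
b = -250849 (b = -68120 - 1*182729 = -68120 - 182729 = -250849)
I(543, 112) - b = -2*112*(27 + 543)**2/(1 + 9*(27 + 543)**2) - 1*(-250849) = -2*112*570**2/(1 + 9*570**2) + 250849 = -2*112*324900/(1 + 9*324900) + 250849 = -2*112*324900/(1 + 2924100) + 250849 = -2*112*324900/2924101 + 250849 = -2*112*1/2924101*324900 + 250849 = -72777600/2924101 + 250849 = 733435034149/2924101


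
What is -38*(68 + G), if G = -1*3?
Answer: -2470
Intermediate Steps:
G = -3
-38*(68 + G) = -38*(68 - 3) = -38*65 = -2470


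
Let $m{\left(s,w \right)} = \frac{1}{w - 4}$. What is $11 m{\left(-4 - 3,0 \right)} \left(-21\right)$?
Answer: $\frac{231}{4} \approx 57.75$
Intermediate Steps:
$m{\left(s,w \right)} = \frac{1}{-4 + w}$
$11 m{\left(-4 - 3,0 \right)} \left(-21\right) = \frac{11}{-4 + 0} \left(-21\right) = \frac{11}{-4} \left(-21\right) = 11 \left(- \frac{1}{4}\right) \left(-21\right) = \left(- \frac{11}{4}\right) \left(-21\right) = \frac{231}{4}$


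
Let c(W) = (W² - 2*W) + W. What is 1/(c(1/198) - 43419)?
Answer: -39204/1702198673 ≈ -2.3031e-5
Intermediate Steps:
c(W) = W² - W
1/(c(1/198) - 43419) = 1/((-1 + 1/198)/198 - 43419) = 1/((1/198)*(-197/198) - 43419) = 1/(-197/39204 - 43419) = 1/(-1702198673/39204) = -39204/1702198673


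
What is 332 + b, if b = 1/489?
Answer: 162349/489 ≈ 332.00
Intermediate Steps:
b = 1/489 ≈ 0.0020450
332 + b = 332 + 1/489 = 162349/489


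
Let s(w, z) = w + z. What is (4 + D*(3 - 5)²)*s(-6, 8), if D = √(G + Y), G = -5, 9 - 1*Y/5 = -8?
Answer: 8 + 32*√5 ≈ 79.554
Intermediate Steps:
Y = 85 (Y = 45 - 5*(-8) = 45 + 40 = 85)
D = 4*√5 (D = √(-5 + 85) = √80 = 4*√5 ≈ 8.9443)
(4 + D*(3 - 5)²)*s(-6, 8) = (4 + (4*√5)*(3 - 5)²)*(-6 + 8) = (4 + (4*√5)*(-2)²)*2 = (4 + (4*√5)*4)*2 = (4 + 16*√5)*2 = 8 + 32*√5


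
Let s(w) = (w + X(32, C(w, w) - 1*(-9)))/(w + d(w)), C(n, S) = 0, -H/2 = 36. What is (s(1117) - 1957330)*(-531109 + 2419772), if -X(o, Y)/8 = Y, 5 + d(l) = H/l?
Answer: -417405739476814235/112912 ≈ -3.6967e+12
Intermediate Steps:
H = -72 (H = -2*36 = -72)
d(l) = -5 - 72/l
X(o, Y) = -8*Y
s(w) = (-72 + w)/(-5 + w - 72/w) (s(w) = (w - 8*(0 - 1*(-9)))/(w + (-5 - 72/w)) = (w - 8*(0 + 9))/(-5 + w - 72/w) = (w - 8*9)/(-5 + w - 72/w) = (w - 72)/(-5 + w - 72/w) = (-72 + w)/(-5 + w - 72/w))
(s(1117) - 1957330)*(-531109 + 2419772) = (-1*1117*(-72 + 1117)/(72 - 1*1117*(-5 + 1117)) - 1957330)*(-531109 + 2419772) = (-1*1117*1045/(72 - 1*1117*1112) - 1957330)*1888663 = (-1*1117*1045/(72 - 1242104) - 1957330)*1888663 = (-1*1117*1045/(-1242032) - 1957330)*1888663 = (-1*1117*(-1/1242032)*1045 - 1957330)*1888663 = (106115/112912 - 1957330)*1888663 = -221005938845/112912*1888663 = -417405739476814235/112912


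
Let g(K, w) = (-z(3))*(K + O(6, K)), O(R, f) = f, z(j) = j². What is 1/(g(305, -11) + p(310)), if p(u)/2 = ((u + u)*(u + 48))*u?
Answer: 1/137609710 ≈ 7.2669e-9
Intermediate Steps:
g(K, w) = -18*K (g(K, w) = (-1*3²)*(K + K) = (-1*9)*(2*K) = -18*K)
p(u) = 4*u²*(48 + u) (p(u) = 2*(((u + u)*(u + 48))*u) = 2*(((2*u)*(48 + u))*u) = 2*((2*u*(48 + u))*u) = 2*(2*u²*(48 + u)) = 4*u²*(48 + u))
1/(g(305, -11) + p(310)) = 1/(-18*305 + 4*310²*(48 + 310)) = 1/(-5490 + 4*96100*358) = 1/(-5490 + 137615200) = 1/137609710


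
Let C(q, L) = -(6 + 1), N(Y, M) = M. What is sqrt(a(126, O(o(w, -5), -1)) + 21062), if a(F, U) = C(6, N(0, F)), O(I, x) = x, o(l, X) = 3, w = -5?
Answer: sqrt(21055) ≈ 145.10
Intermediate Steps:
C(q, L) = -7 (C(q, L) = -1*7 = -7)
a(F, U) = -7
sqrt(a(126, O(o(w, -5), -1)) + 21062) = sqrt(-7 + 21062) = sqrt(21055)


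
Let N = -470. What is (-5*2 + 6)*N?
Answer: 1880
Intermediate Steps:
(-5*2 + 6)*N = (-5*2 + 6)*(-470) = (-10 + 6)*(-470) = -4*(-470) = 1880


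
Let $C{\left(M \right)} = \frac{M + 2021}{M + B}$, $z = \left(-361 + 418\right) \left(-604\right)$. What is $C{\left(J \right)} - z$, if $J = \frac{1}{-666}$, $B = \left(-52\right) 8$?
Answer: $\frac{9537172411}{277057} \approx 34423.0$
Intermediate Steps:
$B = -416$
$J = - \frac{1}{666} \approx -0.0015015$
$z = -34428$ ($z = 57 \left(-604\right) = -34428$)
$C{\left(M \right)} = \frac{2021 + M}{-416 + M}$ ($C{\left(M \right)} = \frac{M + 2021}{M - 416} = \frac{2021 + M}{-416 + M}$)
$C{\left(J \right)} - z = \frac{2021 - \frac{1}{666}}{-416 - \frac{1}{666}} - -34428 = \frac{1}{- \frac{277057}{666}} \cdot \frac{1345985}{666} + 34428 = \left(- \frac{666}{277057}\right) \frac{1345985}{666} + 34428 = - \frac{1345985}{277057} + 34428 = \frac{9537172411}{277057}$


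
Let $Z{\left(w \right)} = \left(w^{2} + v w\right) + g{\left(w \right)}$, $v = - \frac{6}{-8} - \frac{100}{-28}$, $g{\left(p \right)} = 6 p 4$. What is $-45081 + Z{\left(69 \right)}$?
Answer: $- \frac{1074243}{28} \approx -38366.0$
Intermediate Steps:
$g{\left(p \right)} = 24 p$
$v = \frac{121}{28}$ ($v = \left(-6\right) \left(- \frac{1}{8}\right) - - \frac{25}{7} = \frac{3}{4} + \frac{25}{7} = \frac{121}{28} \approx 4.3214$)
$Z{\left(w \right)} = w^{2} + \frac{793 w}{28}$ ($Z{\left(w \right)} = \left(w^{2} + \frac{121 w}{28}\right) + 24 w = w^{2} + \frac{793 w}{28}$)
$-45081 + Z{\left(69 \right)} = -45081 + \frac{1}{28} \cdot 69 \left(793 + 28 \cdot 69\right) = -45081 + \frac{1}{28} \cdot 69 \left(793 + 1932\right) = -45081 + \frac{1}{28} \cdot 69 \cdot 2725 = -45081 + \frac{188025}{28} = - \frac{1074243}{28}$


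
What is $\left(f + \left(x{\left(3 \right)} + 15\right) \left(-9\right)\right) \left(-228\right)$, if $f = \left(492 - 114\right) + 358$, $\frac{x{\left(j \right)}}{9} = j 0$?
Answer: $-137028$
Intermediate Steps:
$x{\left(j \right)} = 0$ ($x{\left(j \right)} = 9 j 0 = 9 \cdot 0 = 0$)
$f = 736$ ($f = 378 + 358 = 736$)
$\left(f + \left(x{\left(3 \right)} + 15\right) \left(-9\right)\right) \left(-228\right) = \left(736 + \left(0 + 15\right) \left(-9\right)\right) \left(-228\right) = \left(736 + 15 \left(-9\right)\right) \left(-228\right) = \left(736 - 135\right) \left(-228\right) = 601 \left(-228\right) = -137028$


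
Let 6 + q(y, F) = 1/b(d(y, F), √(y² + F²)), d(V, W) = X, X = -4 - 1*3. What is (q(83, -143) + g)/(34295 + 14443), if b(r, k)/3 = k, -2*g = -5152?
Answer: 1285/24369 + √27338/3997198332 ≈ 0.052731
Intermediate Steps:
g = 2576 (g = -½*(-5152) = 2576)
X = -7 (X = -4 - 3 = -7)
d(V, W) = -7
b(r, k) = 3*k
q(y, F) = -6 + 1/(3*√(F² + y²)) (q(y, F) = -6 + 1/(3*√(y² + F²)) = -6 + 1/(3*√(F² + y²)))
(q(83, -143) + g)/(34295 + 14443) = ((-6 + 1/(3*√((-143)² + 83²))) + 2576)/(34295 + 14443) = ((-6 + 1/(3*√(20449 + 6889))) + 2576)/48738 = ((-6 + 1/(3*√27338)) + 2576)*(1/48738) = ((-6 + (√27338/27338)/3) + 2576)*(1/48738) = ((-6 + √27338/82014) + 2576)*(1/48738) = (2570 + √27338/82014)*(1/48738) = 1285/24369 + √27338/3997198332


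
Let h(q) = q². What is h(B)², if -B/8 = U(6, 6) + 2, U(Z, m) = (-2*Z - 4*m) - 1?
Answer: 6146560000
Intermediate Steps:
U(Z, m) = -1 - 4*m - 2*Z (U(Z, m) = (-4*m - 2*Z) - 1 = -1 - 4*m - 2*Z)
B = 280 (B = -8*((-1 - 4*6 - 2*6) + 2) = -8*((-1 - 24 - 12) + 2) = -8*(-37 + 2) = -8*(-35) = 280)
h(B)² = (280²)² = 78400² = 6146560000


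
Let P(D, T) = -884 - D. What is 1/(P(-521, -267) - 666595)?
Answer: -1/666958 ≈ -1.4993e-6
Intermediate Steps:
1/(P(-521, -267) - 666595) = 1/((-884 - 1*(-521)) - 666595) = 1/((-884 + 521) - 666595) = 1/(-363 - 666595) = 1/(-666958) = -1/666958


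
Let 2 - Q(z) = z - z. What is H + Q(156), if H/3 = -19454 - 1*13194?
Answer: -97942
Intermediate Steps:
Q(z) = 2 (Q(z) = 2 - (z - z) = 2 - 1*0 = 2 + 0 = 2)
H = -97944 (H = 3*(-19454 - 1*13194) = 3*(-19454 - 13194) = 3*(-32648) = -97944)
H + Q(156) = -97944 + 2 = -97942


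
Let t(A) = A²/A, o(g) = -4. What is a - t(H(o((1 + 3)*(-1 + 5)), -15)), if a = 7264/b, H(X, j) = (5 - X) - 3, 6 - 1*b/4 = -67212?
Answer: -200746/33609 ≈ -5.9730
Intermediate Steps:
b = 268872 (b = 24 - 4*(-67212) = 24 + 268848 = 268872)
H(X, j) = 2 - X
t(A) = A
a = 908/33609 (a = 7264/268872 = 7264*(1/268872) = 908/33609 ≈ 0.027017)
a - t(H(o((1 + 3)*(-1 + 5)), -15)) = 908/33609 - (2 - 1*(-4)) = 908/33609 - (2 + 4) = 908/33609 - 1*6 = 908/33609 - 6 = -200746/33609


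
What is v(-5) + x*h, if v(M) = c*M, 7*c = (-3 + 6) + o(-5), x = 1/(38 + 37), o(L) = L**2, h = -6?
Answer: -502/25 ≈ -20.080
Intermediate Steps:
x = 1/75 ≈ 0.013333
c = 4 (c = ((-3 + 6) + (-5)**2)/7 = (3 + 25)/7 = (1/7)*28 = 4)
v(M) = 4*M
v(-5) + x*h = 4*(-5) + (1/75)*(-6) = -20 - 2/25 = -502/25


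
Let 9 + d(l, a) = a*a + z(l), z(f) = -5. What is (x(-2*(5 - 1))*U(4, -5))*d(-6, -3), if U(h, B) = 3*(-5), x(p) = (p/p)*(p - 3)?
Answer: -825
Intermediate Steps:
x(p) = -3 + p (x(p) = 1*(-3 + p) = -3 + p)
U(h, B) = -15
d(l, a) = -14 + a² (d(l, a) = -9 + (a*a - 5) = -9 + (a² - 5) = -9 + (-5 + a²) = -14 + a²)
(x(-2*(5 - 1))*U(4, -5))*d(-6, -3) = ((-3 - 2*(5 - 1))*(-15))*(-14 + (-3)²) = ((-3 - 2*4)*(-15))*(-14 + 9) = ((-3 - 8)*(-15))*(-5) = -11*(-15)*(-5) = 165*(-5) = -825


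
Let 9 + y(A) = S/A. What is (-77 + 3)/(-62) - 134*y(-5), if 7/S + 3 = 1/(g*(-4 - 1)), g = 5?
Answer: 1349379/1178 ≈ 1145.5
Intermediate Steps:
S = -175/76 (S = 7/(-3 + 1/(5*(-4 - 1))) = 7/(-3 + 1/(5*(-5))) = 7/(-3 + 1/(-25)) = 7/(-3 - 1/25) = 7/(-76/25) = 7*(-25/76) = -175/76 ≈ -2.3026)
y(A) = -9 - 175/(76*A)
(-77 + 3)/(-62) - 134*y(-5) = (-77 + 3)/(-62) - 134*(-9 - 175/76/(-5)) = -74*(-1/62) - 134*(-9 - 175/76*(-1/5)) = 37/31 - 134*(-9 + 35/76) = 37/31 - 134*(-649/76) = 37/31 + 43483/38 = 1349379/1178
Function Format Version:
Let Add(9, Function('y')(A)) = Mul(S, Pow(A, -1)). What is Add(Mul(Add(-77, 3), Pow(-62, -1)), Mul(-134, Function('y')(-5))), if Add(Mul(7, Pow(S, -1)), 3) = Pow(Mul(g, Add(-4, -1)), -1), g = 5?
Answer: Rational(1349379, 1178) ≈ 1145.5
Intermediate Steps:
S = Rational(-175, 76) (S = Mul(7, Pow(Add(-3, Pow(Mul(5, Add(-4, -1)), -1)), -1)) = Mul(7, Pow(Add(-3, Pow(Mul(5, -5), -1)), -1)) = Mul(7, Pow(Add(-3, Pow(-25, -1)), -1)) = Mul(7, Pow(Add(-3, Rational(-1, 25)), -1)) = Mul(7, Pow(Rational(-76, 25), -1)) = Mul(7, Rational(-25, 76)) = Rational(-175, 76) ≈ -2.3026)
Function('y')(A) = Add(-9, Mul(Rational(-175, 76), Pow(A, -1)))
Add(Mul(Add(-77, 3), Pow(-62, -1)), Mul(-134, Function('y')(-5))) = Add(Mul(Add(-77, 3), Pow(-62, -1)), Mul(-134, Add(-9, Mul(Rational(-175, 76), Pow(-5, -1))))) = Add(Mul(-74, Rational(-1, 62)), Mul(-134, Add(-9, Mul(Rational(-175, 76), Rational(-1, 5))))) = Add(Rational(37, 31), Mul(-134, Add(-9, Rational(35, 76)))) = Add(Rational(37, 31), Mul(-134, Rational(-649, 76))) = Add(Rational(37, 31), Rational(43483, 38)) = Rational(1349379, 1178)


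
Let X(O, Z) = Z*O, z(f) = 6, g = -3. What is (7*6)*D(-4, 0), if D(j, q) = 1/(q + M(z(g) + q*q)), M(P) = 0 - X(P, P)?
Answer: -7/6 ≈ -1.1667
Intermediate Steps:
X(O, Z) = O*Z
M(P) = -P² (M(P) = 0 - P*P = 0 - P² = -P²)
D(j, q) = 1/(q - (6 + q²)²) (D(j, q) = 1/(q - (6 + q*q)²) = 1/(q - (6 + q²)²))
(7*6)*D(-4, 0) = (7*6)/(0 - (6 + 0²)²) = 42/(0 - (6 + 0)²) = 42/(0 - 1*6²) = 42/(0 - 1*36) = 42/(0 - 36) = 42/(-36) = 42*(-1/36) = -7/6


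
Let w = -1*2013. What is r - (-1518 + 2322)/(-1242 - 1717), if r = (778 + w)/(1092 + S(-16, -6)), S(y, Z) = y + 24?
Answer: -50363/59180 ≈ -0.85101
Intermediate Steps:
w = -2013
S(y, Z) = 24 + y
r = -247/220 (r = (778 - 2013)/(1092 + (24 - 16)) = -1235/(1092 + 8) = -1235/1100 = -1235*1/1100 = -247/220 ≈ -1.1227)
r - (-1518 + 2322)/(-1242 - 1717) = -247/220 - (-1518 + 2322)/(-1242 - 1717) = -247/220 - 804/(-2959) = -247/220 - 804*(-1)/2959 = -247/220 - 1*(-804/2959) = -247/220 + 804/2959 = -50363/59180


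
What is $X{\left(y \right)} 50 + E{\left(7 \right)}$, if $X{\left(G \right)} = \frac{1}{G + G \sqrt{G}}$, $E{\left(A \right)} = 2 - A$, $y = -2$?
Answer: $\frac{5 \left(- \sqrt{2} + 6 i\right)}{\sqrt{2} - i} \approx -13.333 + 11.785 i$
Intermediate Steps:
$X{\left(G \right)} = \frac{1}{G + G^{\frac{3}{2}}}$
$X{\left(y \right)} 50 + E{\left(7 \right)} = \frac{1}{-2 + \left(-2\right)^{\frac{3}{2}}} \cdot 50 + \left(2 - 7\right) = \frac{1}{-2 - 2 i \sqrt{2}} \cdot 50 + \left(2 - 7\right) = \frac{50}{-2 - 2 i \sqrt{2}} - 5 = -5 + \frac{50}{-2 - 2 i \sqrt{2}}$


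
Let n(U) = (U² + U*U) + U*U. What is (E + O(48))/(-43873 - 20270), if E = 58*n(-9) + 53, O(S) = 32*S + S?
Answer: -15731/64143 ≈ -0.24525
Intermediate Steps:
O(S) = 33*S
n(U) = 3*U² (n(U) = (U² + U²) + U² = 2*U² + U² = 3*U²)
E = 14147 (E = 58*(3*(-9)²) + 53 = 58*(3*81) + 53 = 58*243 + 53 = 14094 + 53 = 14147)
(E + O(48))/(-43873 - 20270) = (14147 + 33*48)/(-43873 - 20270) = (14147 + 1584)/(-64143) = 15731*(-1/64143) = -15731/64143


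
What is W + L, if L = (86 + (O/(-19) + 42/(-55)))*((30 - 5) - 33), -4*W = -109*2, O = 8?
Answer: -1304207/2090 ≈ -624.02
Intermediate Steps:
W = 109/2 (W = -(-109)*2/4 = -1/4*(-218) = 109/2 ≈ 54.500)
L = -709056/1045 (L = (86 + (8/(-19) + 42/(-55)))*((30 - 5) - 33) = (86 + (8*(-1/19) + 42*(-1/55)))*(25 - 33) = (86 + (-8/19 - 42/55))*(-8) = (86 - 1238/1045)*(-8) = (88632/1045)*(-8) = -709056/1045 ≈ -678.52)
W + L = 109/2 - 709056/1045 = -1304207/2090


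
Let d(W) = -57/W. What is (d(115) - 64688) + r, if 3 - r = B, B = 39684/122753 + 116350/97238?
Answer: -44396945455950689/686334732305 ≈ -64687.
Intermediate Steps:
B = 9070552171/5968128107 (B = 39684*(1/122753) + 116350*(1/97238) = 39684/122753 + 58175/48619 = 9070552171/5968128107 ≈ 1.5198)
r = 8833832150/5968128107 (r = 3 - 1*9070552171/5968128107 = 3 - 9070552171/5968128107 = 8833832150/5968128107 ≈ 1.4802)
(d(115) - 64688) + r = (-57/115 - 64688) + 8833832150/5968128107 = -7439177/115 + 8833832150/5968128107 = -44396945455950689/686334732305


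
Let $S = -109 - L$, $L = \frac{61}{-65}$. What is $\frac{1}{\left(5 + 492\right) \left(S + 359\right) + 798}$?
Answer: $\frac{65}{8158437} \approx 7.9672 \cdot 10^{-6}$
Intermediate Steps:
$L = - \frac{61}{65}$ ($L = 61 \left(- \frac{1}{65}\right) = - \frac{61}{65} \approx -0.93846$)
$S = - \frac{7024}{65}$ ($S = -109 - - \frac{61}{65} = -109 + \frac{61}{65} = - \frac{7024}{65} \approx -108.06$)
$\frac{1}{\left(5 + 492\right) \left(S + 359\right) + 798} = \frac{1}{\left(5 + 492\right) \left(- \frac{7024}{65} + 359\right) + 798} = \frac{1}{497 \cdot \frac{16311}{65} + 798} = \frac{1}{\frac{8106567}{65} + 798} = \frac{1}{\frac{8158437}{65}} = \frac{65}{8158437}$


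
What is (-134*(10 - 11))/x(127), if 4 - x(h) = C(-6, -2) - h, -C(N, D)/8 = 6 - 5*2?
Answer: 134/99 ≈ 1.3535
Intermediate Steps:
C(N, D) = 32 (C(N, D) = -8*(6 - 5*2) = -8*(6 - 10) = -8*(-4) = 32)
x(h) = -28 + h (x(h) = 4 - (32 - h) = 4 + (-32 + h) = -28 + h)
(-134*(10 - 11))/x(127) = (-134*(10 - 11))/(-28 + 127) = -134*(-1)/99 = 134*(1/99) = 134/99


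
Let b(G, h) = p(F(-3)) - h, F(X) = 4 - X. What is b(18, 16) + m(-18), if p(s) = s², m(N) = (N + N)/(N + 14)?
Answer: 42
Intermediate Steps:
m(N) = 2*N/(14 + N) (m(N) = (2*N)/(14 + N) = 2*N/(14 + N))
b(G, h) = 49 - h (b(G, h) = (4 - 1*(-3))² - h = (4 + 3)² - h = 7² - h = 49 - h)
b(18, 16) + m(-18) = (49 - 1*16) + 2*(-18)/(14 - 18) = (49 - 16) + 2*(-18)/(-4) = 33 + 2*(-18)*(-¼) = 33 + 9 = 42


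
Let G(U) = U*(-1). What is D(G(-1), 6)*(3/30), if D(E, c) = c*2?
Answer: 6/5 ≈ 1.2000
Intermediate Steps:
G(U) = -U
D(E, c) = 2*c
D(G(-1), 6)*(3/30) = (2*6)*(3/30) = 12*(3*(1/30)) = 12*(⅒) = 6/5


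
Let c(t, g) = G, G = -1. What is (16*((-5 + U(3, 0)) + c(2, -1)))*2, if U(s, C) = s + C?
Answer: -96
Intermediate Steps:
U(s, C) = C + s
c(t, g) = -1
(16*((-5 + U(3, 0)) + c(2, -1)))*2 = (16*((-5 + (0 + 3)) - 1))*2 = (16*((-5 + 3) - 1))*2 = (16*(-2 - 1))*2 = (16*(-3))*2 = -48*2 = -96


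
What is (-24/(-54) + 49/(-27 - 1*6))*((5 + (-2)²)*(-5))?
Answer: 515/11 ≈ 46.818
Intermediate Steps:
(-24/(-54) + 49/(-27 - 1*6))*((5 + (-2)²)*(-5)) = (-24*(-1/54) + 49/(-27 - 6))*((5 + 4)*(-5)) = (4/9 + 49/(-33))*(9*(-5)) = (4/9 + 49*(-1/33))*(-45) = (4/9 - 49/33)*(-45) = -103/99*(-45) = 515/11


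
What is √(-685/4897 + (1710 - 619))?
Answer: √26159489974/4897 ≈ 33.028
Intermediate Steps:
√(-685/4897 + (1710 - 619)) = √(-685*1/4897 + 1091) = √(-685/4897 + 1091) = √(5341942/4897) = √26159489974/4897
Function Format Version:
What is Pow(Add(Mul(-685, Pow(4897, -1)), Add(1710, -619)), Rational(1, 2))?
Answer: Mul(Rational(1, 4897), Pow(26159489974, Rational(1, 2))) ≈ 33.028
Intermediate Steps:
Pow(Add(Mul(-685, Pow(4897, -1)), Add(1710, -619)), Rational(1, 2)) = Pow(Add(Mul(-685, Rational(1, 4897)), 1091), Rational(1, 2)) = Pow(Add(Rational(-685, 4897), 1091), Rational(1, 2)) = Pow(Rational(5341942, 4897), Rational(1, 2)) = Mul(Rational(1, 4897), Pow(26159489974, Rational(1, 2)))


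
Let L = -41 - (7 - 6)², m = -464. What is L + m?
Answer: -506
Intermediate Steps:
L = -42 (L = -41 - 1*1² = -41 - 1*1 = -41 - 1 = -42)
L + m = -42 - 464 = -506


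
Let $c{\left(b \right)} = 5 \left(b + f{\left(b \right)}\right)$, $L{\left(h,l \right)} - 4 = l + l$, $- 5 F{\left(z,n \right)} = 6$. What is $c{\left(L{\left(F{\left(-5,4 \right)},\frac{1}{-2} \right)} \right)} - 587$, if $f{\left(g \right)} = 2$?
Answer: $-562$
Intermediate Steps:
$F{\left(z,n \right)} = - \frac{6}{5}$ ($F{\left(z,n \right)} = \left(- \frac{1}{5}\right) 6 = - \frac{6}{5}$)
$L{\left(h,l \right)} = 4 + 2 l$ ($L{\left(h,l \right)} = 4 + \left(l + l\right) = 4 + 2 l$)
$c{\left(b \right)} = 10 + 5 b$ ($c{\left(b \right)} = 5 \left(b + 2\right) = 5 \left(2 + b\right) = 10 + 5 b$)
$c{\left(L{\left(F{\left(-5,4 \right)},\frac{1}{-2} \right)} \right)} - 587 = \left(10 + 5 \left(4 + \frac{2}{-2}\right)\right) - 587 = \left(10 + 5 \left(4 + 2 \left(- \frac{1}{2}\right)\right)\right) - 587 = \left(10 + 5 \left(4 - 1\right)\right) - 587 = \left(10 + 5 \cdot 3\right) - 587 = \left(10 + 15\right) - 587 = 25 - 587 = -562$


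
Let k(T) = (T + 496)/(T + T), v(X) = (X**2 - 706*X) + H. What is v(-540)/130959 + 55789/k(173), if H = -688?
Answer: 842783486978/29203857 ≈ 28859.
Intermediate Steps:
v(X) = -688 + X**2 - 706*X (v(X) = (X**2 - 706*X) - 688 = -688 + X**2 - 706*X)
k(T) = (496 + T)/(2*T) (k(T) = (496 + T)/((2*T)) = (496 + T)*(1/(2*T)) = (496 + T)/(2*T))
v(-540)/130959 + 55789/k(173) = (-688 + (-540)**2 - 706*(-540))/130959 + 55789/(((1/2)*(496 + 173)/173)) = (-688 + 291600 + 381240)*(1/130959) + 55789/(((1/2)*(1/173)*669)) = 672152*(1/130959) + 55789/(669/346) = 672152/130959 + 55789*(346/669) = 672152/130959 + 19302994/669 = 842783486978/29203857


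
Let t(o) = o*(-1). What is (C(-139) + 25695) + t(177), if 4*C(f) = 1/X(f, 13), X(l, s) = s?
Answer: 1326937/52 ≈ 25518.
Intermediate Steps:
t(o) = -o
C(f) = 1/52 (C(f) = (¼)/13 = (¼)*(1/13) = 1/52)
(C(-139) + 25695) + t(177) = (1/52 + 25695) - 1*177 = 1336141/52 - 177 = 1326937/52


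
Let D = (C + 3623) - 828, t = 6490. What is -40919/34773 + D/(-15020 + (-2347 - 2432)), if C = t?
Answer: -1133022586/688470627 ≈ -1.6457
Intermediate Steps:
C = 6490
D = 9285 (D = (6490 + 3623) - 828 = 10113 - 828 = 9285)
-40919/34773 + D/(-15020 + (-2347 - 2432)) = -40919/34773 + 9285/(-15020 + (-2347 - 2432)) = -40919*1/34773 + 9285/(-15020 - 4779) = -40919/34773 + 9285/(-19799) = -40919/34773 + 9285*(-1/19799) = -40919/34773 - 9285/19799 = -1133022586/688470627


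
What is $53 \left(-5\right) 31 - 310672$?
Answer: $-318887$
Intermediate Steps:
$53 \left(-5\right) 31 - 310672 = \left(-265\right) 31 - 310672 = -8215 - 310672 = -318887$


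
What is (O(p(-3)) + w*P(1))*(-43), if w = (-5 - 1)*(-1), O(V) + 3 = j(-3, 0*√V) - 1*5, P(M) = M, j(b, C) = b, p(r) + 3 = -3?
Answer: 215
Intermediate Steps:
p(r) = -6 (p(r) = -3 - 3 = -6)
O(V) = -11 (O(V) = -3 + (-3 - 1*5) = -3 + (-3 - 5) = -3 - 8 = -11)
w = 6 (w = -6*(-1) = 6)
(O(p(-3)) + w*P(1))*(-43) = (-11 + 6*1)*(-43) = (-11 + 6)*(-43) = -5*(-43) = 215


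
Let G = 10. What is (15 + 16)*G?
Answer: 310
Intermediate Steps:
(15 + 16)*G = (15 + 16)*10 = 31*10 = 310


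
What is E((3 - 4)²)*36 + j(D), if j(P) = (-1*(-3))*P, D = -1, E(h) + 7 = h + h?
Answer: -183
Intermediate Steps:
E(h) = -7 + 2*h (E(h) = -7 + (h + h) = -7 + 2*h)
j(P) = 3*P
E((3 - 4)²)*36 + j(D) = (-7 + 2*(3 - 4)²)*36 + 3*(-1) = (-7 + 2*(-1)²)*36 - 3 = (-7 + 2*1)*36 - 3 = (-7 + 2)*36 - 3 = -5*36 - 3 = -180 - 3 = -183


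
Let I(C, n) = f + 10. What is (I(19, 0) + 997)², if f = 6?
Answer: 1026169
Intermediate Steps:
I(C, n) = 16 (I(C, n) = 6 + 10 = 16)
(I(19, 0) + 997)² = (16 + 997)² = 1013² = 1026169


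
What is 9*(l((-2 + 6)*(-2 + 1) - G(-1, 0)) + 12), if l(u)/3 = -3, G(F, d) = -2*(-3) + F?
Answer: 27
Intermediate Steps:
G(F, d) = 6 + F
l(u) = -9 (l(u) = 3*(-3) = -9)
9*(l((-2 + 6)*(-2 + 1) - G(-1, 0)) + 12) = 9*(-9 + 12) = 9*3 = 27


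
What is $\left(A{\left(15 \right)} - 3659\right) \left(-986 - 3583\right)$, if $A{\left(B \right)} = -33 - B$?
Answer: $16937283$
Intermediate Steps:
$\left(A{\left(15 \right)} - 3659\right) \left(-986 - 3583\right) = \left(\left(-33 - 15\right) - 3659\right) \left(-986 - 3583\right) = \left(\left(-33 - 15\right) - 3659\right) \left(-4569\right) = \left(-48 - 3659\right) \left(-4569\right) = \left(-3707\right) \left(-4569\right) = 16937283$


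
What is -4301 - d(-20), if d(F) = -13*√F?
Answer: -4301 + 26*I*√5 ≈ -4301.0 + 58.138*I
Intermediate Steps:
-4301 - d(-20) = -4301 - (-13)*√(-20) = -4301 - (-13)*2*I*√5 = -4301 - (-26)*I*√5 = -4301 + 26*I*√5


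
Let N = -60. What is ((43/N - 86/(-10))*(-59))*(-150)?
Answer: 139535/2 ≈ 69768.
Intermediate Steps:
((43/N - 86/(-10))*(-59))*(-150) = ((43/(-60) - 86/(-10))*(-59))*(-150) = ((43*(-1/60) - 86*(-⅒))*(-59))*(-150) = ((-43/60 + 43/5)*(-59))*(-150) = ((473/60)*(-59))*(-150) = -27907/60*(-150) = 139535/2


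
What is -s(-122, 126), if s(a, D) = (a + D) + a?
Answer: 118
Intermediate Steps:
s(a, D) = D + 2*a (s(a, D) = (D + a) + a = D + 2*a)
-s(-122, 126) = -(126 + 2*(-122)) = -(126 - 244) = -1*(-118) = 118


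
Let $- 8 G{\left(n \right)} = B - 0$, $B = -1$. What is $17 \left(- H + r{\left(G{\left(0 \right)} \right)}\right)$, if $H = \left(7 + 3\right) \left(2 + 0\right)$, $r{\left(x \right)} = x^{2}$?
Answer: $- \frac{21743}{64} \approx -339.73$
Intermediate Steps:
$G{\left(n \right)} = \frac{1}{8}$ ($G{\left(n \right)} = - \frac{-1 - 0}{8} = - \frac{-1 + 0}{8} = \left(- \frac{1}{8}\right) \left(-1\right) = \frac{1}{8}$)
$H = 20$ ($H = 10 \cdot 2 = 20$)
$17 \left(- H + r{\left(G{\left(0 \right)} \right)}\right) = 17 \left(\left(-1\right) 20 + \left(\frac{1}{8}\right)^{2}\right) = 17 \left(-20 + \frac{1}{64}\right) = 17 \left(- \frac{1279}{64}\right) = - \frac{21743}{64}$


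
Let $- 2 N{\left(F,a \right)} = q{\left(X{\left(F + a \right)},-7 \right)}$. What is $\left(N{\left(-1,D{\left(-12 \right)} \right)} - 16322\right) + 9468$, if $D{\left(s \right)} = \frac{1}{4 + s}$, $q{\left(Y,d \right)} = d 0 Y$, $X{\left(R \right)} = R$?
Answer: $-6854$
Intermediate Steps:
$q{\left(Y,d \right)} = 0$ ($q{\left(Y,d \right)} = 0 Y = 0$)
$N{\left(F,a \right)} = 0$ ($N{\left(F,a \right)} = \left(- \frac{1}{2}\right) 0 = 0$)
$\left(N{\left(-1,D{\left(-12 \right)} \right)} - 16322\right) + 9468 = \left(0 - 16322\right) + 9468 = -16322 + 9468 = -6854$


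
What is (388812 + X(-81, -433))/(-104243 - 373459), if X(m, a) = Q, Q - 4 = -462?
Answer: -194177/238851 ≈ -0.81296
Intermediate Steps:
Q = -458 (Q = 4 - 462 = -458)
X(m, a) = -458
(388812 + X(-81, -433))/(-104243 - 373459) = (388812 - 458)/(-104243 - 373459) = 388354/(-477702) = 388354*(-1/477702) = -194177/238851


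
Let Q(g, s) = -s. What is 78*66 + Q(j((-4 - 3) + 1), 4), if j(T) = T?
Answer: 5144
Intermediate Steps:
78*66 + Q(j((-4 - 3) + 1), 4) = 78*66 - 1*4 = 5148 - 4 = 5144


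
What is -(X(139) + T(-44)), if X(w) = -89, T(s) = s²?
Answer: -1847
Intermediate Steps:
-(X(139) + T(-44)) = -(-89 + (-44)²) = -(-89 + 1936) = -1*1847 = -1847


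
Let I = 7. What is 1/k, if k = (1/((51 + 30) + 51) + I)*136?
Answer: 33/31450 ≈ 0.0010493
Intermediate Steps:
k = 31450/33 (k = (1/((51 + 30) + 51) + 7)*136 = (1/(81 + 51) + 7)*136 = (1/132 + 7)*136 = (925/132)*136 = 31450/33 ≈ 953.03)
1/k = 1/(31450/33) = 33/31450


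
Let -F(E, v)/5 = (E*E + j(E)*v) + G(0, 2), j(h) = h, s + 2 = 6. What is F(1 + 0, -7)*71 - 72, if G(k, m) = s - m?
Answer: 1348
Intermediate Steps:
s = 4 (s = -2 + 6 = 4)
G(k, m) = 4 - m
F(E, v) = -10 - 5*E² - 5*E*v (F(E, v) = -5*((E*E + E*v) + (4 - 1*2)) = -5*((E² + E*v) + (4 - 2)) = -5*((E² + E*v) + 2) = -5*(2 + E² + E*v) = -10 - 5*E² - 5*E*v)
F(1 + 0, -7)*71 - 72 = (-10 - 5*(1 + 0)² - 5*(1 + 0)*(-7))*71 - 72 = (-10 - 5*1² - 5*1*(-7))*71 - 72 = (-10 - 5*1 + 35)*71 - 72 = (-10 - 5 + 35)*71 - 72 = 20*71 - 72 = 1420 - 72 = 1348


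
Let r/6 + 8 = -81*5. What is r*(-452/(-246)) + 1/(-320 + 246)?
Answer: -13814065/3034 ≈ -4553.1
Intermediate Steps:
r = -2478 (r = -48 + 6*(-81*5) = -48 + 6*(-405) = -48 - 2430 = -2478)
r*(-452/(-246)) + 1/(-320 + 246) = -(-1120056)/(-246) + 1/(-320 + 246) = -(-1120056)*(-1)/246 + 1/(-74) = -2478*226/123 - 1/74 = -186676/41 - 1/74 = -13814065/3034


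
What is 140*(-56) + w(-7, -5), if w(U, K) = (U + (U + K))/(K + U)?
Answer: -94061/12 ≈ -7838.4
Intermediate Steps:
w(U, K) = (K + 2*U)/(K + U) (w(U, K) = (U + (K + U))/(K + U) = (K + 2*U)/(K + U))
140*(-56) + w(-7, -5) = 140*(-56) + (-5 + 2*(-7))/(-5 - 7) = -7840 + (-5 - 14)/(-12) = -7840 - 1/12*(-19) = -7840 + 19/12 = -94061/12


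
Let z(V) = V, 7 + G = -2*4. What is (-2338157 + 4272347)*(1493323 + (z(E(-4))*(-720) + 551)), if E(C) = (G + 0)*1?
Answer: 2910325404060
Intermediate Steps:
G = -15 (G = -7 - 2*4 = -7 - 8 = -15)
E(C) = -15 (E(C) = (-15 + 0)*1 = -15*1 = -15)
(-2338157 + 4272347)*(1493323 + (z(E(-4))*(-720) + 551)) = (-2338157 + 4272347)*(1493323 + (-15*(-720) + 551)) = 1934190*(1493323 + (10800 + 551)) = 1934190*(1493323 + 11351) = 1934190*1504674 = 2910325404060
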